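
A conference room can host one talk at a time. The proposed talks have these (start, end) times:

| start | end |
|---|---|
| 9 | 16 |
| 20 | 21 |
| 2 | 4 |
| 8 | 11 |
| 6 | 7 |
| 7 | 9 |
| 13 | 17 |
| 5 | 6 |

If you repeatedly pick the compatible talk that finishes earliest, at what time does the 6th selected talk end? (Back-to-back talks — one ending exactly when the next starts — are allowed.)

Greedy by earliest finish: after sorting by end time, pick each interval compatible with the last pick.
By end time: (2,4), (5,6), (6,7), (7,9), (8,11), (9,16), (13,17), (20,21).
Pick (2,4); next start ≥ 4 → (5,6); next start ≥ 6 → (6,7); next start ≥ 7 → (7,9); next start ≥ 9 → (9,16); next start ≥ 16 → (20,21).
Selected: (2,4) (5,6) (6,7) (7,9) (9,16) (20,21)

21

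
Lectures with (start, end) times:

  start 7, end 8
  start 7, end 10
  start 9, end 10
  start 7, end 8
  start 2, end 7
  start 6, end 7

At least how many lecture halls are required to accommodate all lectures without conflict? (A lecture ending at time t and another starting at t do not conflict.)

The answer is the maximum number of intervals overlapping at any instant.
starts: [2, 6, 7, 7, 7, 9]
ends:   [7, 7, 8, 8, 10, 10]
s2→1 s6→2 e7→1 e7→0 s7→1 s7→2 s7→3  — peak 3.

3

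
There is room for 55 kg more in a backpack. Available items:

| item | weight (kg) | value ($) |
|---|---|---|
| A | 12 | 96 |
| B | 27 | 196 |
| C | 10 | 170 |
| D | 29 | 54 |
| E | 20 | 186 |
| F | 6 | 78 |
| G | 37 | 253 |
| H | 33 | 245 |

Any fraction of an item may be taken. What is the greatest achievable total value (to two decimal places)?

581.97

Sort by value per unit weight and fill in that order.
Ratios (sorted): C 17.00, F 13.00, E 9.30, A 8.00, H 7.42, B 7.26, G 6.84, D 1.86
take C (10 @ 170); take F (6 @ 78); take E (20 @ 186); take A (12 @ 96); take 7/33 of H → 51.97. Capacity used 55/55.
Total value = 581.97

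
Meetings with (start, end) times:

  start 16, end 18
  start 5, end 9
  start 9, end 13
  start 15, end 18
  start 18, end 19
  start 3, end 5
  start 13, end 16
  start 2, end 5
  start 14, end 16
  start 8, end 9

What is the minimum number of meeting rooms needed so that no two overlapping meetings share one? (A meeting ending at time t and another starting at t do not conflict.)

3

Events (time:±→running): 2:+→1 3:+→2 5:-→1 5:-→0 5:+→1 8:+→2 9:-→1 9:-→0 9:+→1 13:-→0 13:+→1 14:+→2 15:+→3 … peak 3.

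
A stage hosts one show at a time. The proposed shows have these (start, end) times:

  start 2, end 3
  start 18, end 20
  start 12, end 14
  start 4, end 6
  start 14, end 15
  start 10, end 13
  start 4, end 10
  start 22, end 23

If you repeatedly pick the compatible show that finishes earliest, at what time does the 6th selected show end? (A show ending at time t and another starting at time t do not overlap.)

23

Greedy by earliest finish: after sorting by end time, pick each interval compatible with the last pick.
Sorted by end: (2,3)  (4,6)  (4,10)  (10,13)  (12,14)  (14,15)  (18,20)  (22,23)
take (2,3); take (4,6); take (10,13); take (14,15); take (18,20); take (22,23).
Selected: (2,3) (4,6) (10,13) (14,15) (18,20) (22,23)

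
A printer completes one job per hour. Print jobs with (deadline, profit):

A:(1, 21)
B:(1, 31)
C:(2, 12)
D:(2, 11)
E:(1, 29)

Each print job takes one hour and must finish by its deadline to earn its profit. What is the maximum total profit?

43

Sort by profit descending; place each in the latest free slot ≤ its deadline.
Profit order: B=31 E=29 A=21 C=12 D=11
Assign: B→slot 1, E skipped, A skipped, C→slot 2, D skipped.
Slots: [1:B] [2:C]
Profit = 31 + 12 = 43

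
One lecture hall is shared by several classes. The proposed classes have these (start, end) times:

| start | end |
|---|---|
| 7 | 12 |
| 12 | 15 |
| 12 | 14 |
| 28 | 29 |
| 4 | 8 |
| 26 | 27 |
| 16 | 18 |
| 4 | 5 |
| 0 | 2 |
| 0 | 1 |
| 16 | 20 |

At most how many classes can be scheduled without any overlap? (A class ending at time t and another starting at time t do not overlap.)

Order by finish time; keep every interval that doesn't clash with the previous kept one.
By end time: (0,1), (0,2), (4,5), (4,8), (7,12), (12,14), (12,15), (16,18), (16,20), (26,27), (28,29).
Pick (0,1); next start ≥ 1 → (4,5); next start ≥ 5 → (7,12); next start ≥ 12 → (12,14); next start ≥ 14 → (16,18); next start ≥ 18 → (26,27); next start ≥ 27 → (28,29).
Selected 7 classes.

7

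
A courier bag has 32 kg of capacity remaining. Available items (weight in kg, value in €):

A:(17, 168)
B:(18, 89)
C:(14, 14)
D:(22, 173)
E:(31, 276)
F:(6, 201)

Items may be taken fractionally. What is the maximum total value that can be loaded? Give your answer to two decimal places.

Ratios (sorted): F 33.50, A 9.88, E 8.90, D 7.86, B 4.94, C 1.00
take F (6 @ 201); take A (17 @ 168); take 9/31 of E → 80.13. Capacity used 32/32.
Total value = 449.13

449.13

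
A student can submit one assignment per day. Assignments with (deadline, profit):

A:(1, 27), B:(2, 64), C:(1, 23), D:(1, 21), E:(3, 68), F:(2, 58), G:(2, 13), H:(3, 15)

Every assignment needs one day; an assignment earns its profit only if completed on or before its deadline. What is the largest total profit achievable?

Sort by profit descending; place each in the latest free slot ≤ its deadline.
Profit order: E=68 B=64 F=58 A=27 C=23 D=21 H=15 G=13
Assign: E→slot 3, B→slot 2, F→slot 1, A skipped, C skipped, D skipped, H skipped, G skipped.
Slots: [1:F] [2:B] [3:E]
Profit = 58 + 64 + 68 = 190

190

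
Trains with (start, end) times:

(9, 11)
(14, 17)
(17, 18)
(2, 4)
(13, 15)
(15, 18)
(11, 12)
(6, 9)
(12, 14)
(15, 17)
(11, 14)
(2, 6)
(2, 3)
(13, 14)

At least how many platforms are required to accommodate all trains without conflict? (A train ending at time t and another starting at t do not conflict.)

starts: [2, 2, 2, 6, 9, 11, 11, 12, 13, 13, 14, 15, 15, 17]
ends:   [3, 4, 6, 9, 11, 12, 14, 14, 14, 15, 17, 17, 18, 18]
s2→1 s2→2 s2→3 e3→2 e4→1 e6→0 s6→1 e9→0 s9→1 e11→0 s11→1 s11→2 e12→1 s12→2 s13→3 s13→4  — peak 4.

4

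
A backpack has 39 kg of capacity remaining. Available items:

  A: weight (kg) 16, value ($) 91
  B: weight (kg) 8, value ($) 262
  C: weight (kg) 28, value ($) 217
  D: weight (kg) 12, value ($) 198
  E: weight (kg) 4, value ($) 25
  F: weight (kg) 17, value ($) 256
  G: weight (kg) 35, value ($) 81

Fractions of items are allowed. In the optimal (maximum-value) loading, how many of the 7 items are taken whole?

3

Greedy by value/weight ratio, highest first.
Ratios (sorted): B 32.75, D 16.50, F 15.06, C 7.75, E 6.25, A 5.69, G 2.31
take B (8 @ 262); take D (12 @ 198); take F (17 @ 256); take 2/28 of C → 15.50. Capacity used 39/39.
3 item(s) taken whole; one partial (take 2/28 of C).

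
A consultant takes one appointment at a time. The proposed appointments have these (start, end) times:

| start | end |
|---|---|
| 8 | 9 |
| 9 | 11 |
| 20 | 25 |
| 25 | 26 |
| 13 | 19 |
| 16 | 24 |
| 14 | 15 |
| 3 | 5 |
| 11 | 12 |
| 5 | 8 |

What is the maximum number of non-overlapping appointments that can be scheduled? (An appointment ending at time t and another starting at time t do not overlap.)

8

Sorted by end: (3,5)  (5,8)  (8,9)  (9,11)  (11,12)  (14,15)  (13,19)  (16,24)  (20,25)  (25,26)
take (3,5); take (5,8); take (8,9); take (9,11); take (11,12); take (14,15); take (16,24); take (25,26).
Selected 8 appointments.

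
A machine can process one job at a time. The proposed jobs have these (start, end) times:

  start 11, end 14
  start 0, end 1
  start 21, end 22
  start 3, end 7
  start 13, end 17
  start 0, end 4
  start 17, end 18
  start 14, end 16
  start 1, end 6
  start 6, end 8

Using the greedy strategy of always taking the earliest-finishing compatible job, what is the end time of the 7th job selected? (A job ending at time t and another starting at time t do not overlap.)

22

Sorted by end: (0,1)  (0,4)  (1,6)  (3,7)  (6,8)  (11,14)  (14,16)  (13,17)  (17,18)  (21,22)
take (0,1); take (1,6); skip (3,7); take (6,8); take (11,14); take (14,16); skip (13,17); take (17,18); take (21,22).
Selected: (0,1) (1,6) (6,8) (11,14) (14,16) (17,18) (21,22)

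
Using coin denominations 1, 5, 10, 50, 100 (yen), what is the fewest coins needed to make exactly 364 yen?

Greedy: take as many of the largest coin as possible, then repeat with the remainder.
364 = 3×100 + 1×50 + 1×10 + 4×1
Total coins = 3 + 1 + 1 + 4 = 9

9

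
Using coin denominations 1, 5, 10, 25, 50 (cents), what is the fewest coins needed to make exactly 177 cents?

Greedy: take as many of the largest coin as possible, then repeat with the remainder.
177 = 3×50 + 1×25 + 2×1
Total coins = 3 + 1 + 2 = 6

6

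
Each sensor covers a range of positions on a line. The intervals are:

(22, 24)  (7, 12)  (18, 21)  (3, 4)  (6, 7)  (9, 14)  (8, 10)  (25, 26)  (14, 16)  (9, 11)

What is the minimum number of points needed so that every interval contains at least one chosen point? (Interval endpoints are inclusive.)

By right end: [3,4]  [6,7]  [8,10]  [9,11]  [7,12]  [9,14]  [14,16]  [18,21]  [22,24]  [25,26]
[3,4] uncovered → point at 4; [6,7] uncovered → point at 7; [8,10] uncovered → point at 10; [14,16] uncovered → point at 16; [18,21] uncovered → point at 21; [22,24] uncovered → point at 24; [25,26] uncovered → point at 26.
Points: 4, 7, 10, 16, 21, 24, 26 (7 total).

7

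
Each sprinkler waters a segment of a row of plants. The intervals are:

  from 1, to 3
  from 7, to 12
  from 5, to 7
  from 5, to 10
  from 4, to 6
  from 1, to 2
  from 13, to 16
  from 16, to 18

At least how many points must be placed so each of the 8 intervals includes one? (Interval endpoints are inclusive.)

Sort by right endpoint; whenever an interval is uncovered, place a point at its right end.
By right end: [1,2]  [1,3]  [4,6]  [5,7]  [5,10]  [7,12]  [13,16]  [16,18]
[1,2] uncovered → point at 2; [4,6] uncovered → point at 6; [7,12] uncovered → point at 12; [13,16] uncovered → point at 16.
Points: 2, 6, 12, 16 (4 total).

4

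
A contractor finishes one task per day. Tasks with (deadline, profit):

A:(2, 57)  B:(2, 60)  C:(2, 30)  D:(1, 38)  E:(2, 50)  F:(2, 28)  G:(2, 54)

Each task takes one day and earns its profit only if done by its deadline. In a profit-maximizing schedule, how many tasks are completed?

2

Sort by profit descending; place each in the latest free slot ≤ its deadline.
Profit order: B=60 A=57 G=54 E=50 D=38 C=30 F=28
Assign: B→slot 2, A→slot 1, G skipped, E skipped, D skipped, C skipped, F skipped.
Slots: [1:A] [2:B]
2 of 7 scheduled.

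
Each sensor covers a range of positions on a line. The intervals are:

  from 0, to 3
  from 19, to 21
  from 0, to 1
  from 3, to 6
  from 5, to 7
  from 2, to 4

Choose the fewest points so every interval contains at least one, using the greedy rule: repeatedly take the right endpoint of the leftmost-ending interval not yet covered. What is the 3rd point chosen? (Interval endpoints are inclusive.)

7

Process intervals by earliest right end; each time one isn't hit yet, stab at its right endpoint.
By right end: [0,1]  [0,3]  [2,4]  [3,6]  [5,7]  [19,21]
[0,1] uncovered → point at 1; [2,4] uncovered → point at 4; [5,7] uncovered → point at 7; [19,21] uncovered → point at 21.
Points: 1, 4, 7, 21 (4 total).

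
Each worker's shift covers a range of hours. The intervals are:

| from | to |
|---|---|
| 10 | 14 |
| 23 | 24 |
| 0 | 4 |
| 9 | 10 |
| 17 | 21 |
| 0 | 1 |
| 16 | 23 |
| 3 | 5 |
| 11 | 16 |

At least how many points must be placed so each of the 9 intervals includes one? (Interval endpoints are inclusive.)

Sort by right endpoint; whenever an interval is uncovered, place a point at its right end.
Sorted: [0,1] [0,4] [3,5] [9,10] [10,14] [11,16] [17,21] [16,23] [23,24]
{[0,1],[0,4]} hit by 1; {[3,5]} hit by 5; {[9,10],[10,14]} hit by 10; {[11,16]} hit by 16; {[17,21],[16,23]} hit by 21; {[23,24]} hit by 24.
Points: 1, 5, 10, 16, 21, 24 (6 total).

6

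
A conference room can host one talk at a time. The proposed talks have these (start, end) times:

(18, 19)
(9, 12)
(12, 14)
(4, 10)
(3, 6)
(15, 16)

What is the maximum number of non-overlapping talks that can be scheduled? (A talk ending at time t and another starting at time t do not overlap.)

Order by finish time; keep every interval that doesn't clash with the previous kept one.
By end time: (3,6), (4,10), (9,12), (12,14), (15,16), (18,19).
Pick (3,6); next start ≥ 6 → (9,12); next start ≥ 12 → (12,14); next start ≥ 14 → (15,16); next start ≥ 16 → (18,19).
Selected 5 talks.

5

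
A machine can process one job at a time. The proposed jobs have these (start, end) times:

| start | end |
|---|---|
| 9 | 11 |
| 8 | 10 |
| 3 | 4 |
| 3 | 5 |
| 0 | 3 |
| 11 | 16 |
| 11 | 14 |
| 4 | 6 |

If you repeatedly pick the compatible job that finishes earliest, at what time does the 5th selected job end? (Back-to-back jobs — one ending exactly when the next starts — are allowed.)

14

Order by finish time; keep every interval that doesn't clash with the previous kept one.
Sorted by end: (0,3)  (3,4)  (3,5)  (4,6)  (8,10)  (9,11)  (11,14)  (11,16)
take (0,3); take (3,4); take (4,6); take (8,10); take (11,14); skip (11,16).
Selected: (0,3) (3,4) (4,6) (8,10) (11,14)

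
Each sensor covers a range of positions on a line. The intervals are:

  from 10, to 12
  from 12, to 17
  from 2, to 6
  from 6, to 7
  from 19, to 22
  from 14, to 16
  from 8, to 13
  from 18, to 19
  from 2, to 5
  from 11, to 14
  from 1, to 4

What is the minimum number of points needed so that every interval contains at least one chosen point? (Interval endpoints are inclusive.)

Sort by right endpoint; whenever an interval is uncovered, place a point at its right end.
Sorted: [1,4] [2,5] [2,6] [6,7] [10,12] [8,13] [11,14] [14,16] [12,17] [18,19] [19,22]
{[1,4],[2,5],[2,6]} hit by 4; {[6,7]} hit by 7; {[10,12],[8,13],[11,14]} hit by 12; {[14,16],[12,17]} hit by 16; {[18,19],[19,22]} hit by 19.
Points: 4, 7, 12, 16, 19 (5 total).

5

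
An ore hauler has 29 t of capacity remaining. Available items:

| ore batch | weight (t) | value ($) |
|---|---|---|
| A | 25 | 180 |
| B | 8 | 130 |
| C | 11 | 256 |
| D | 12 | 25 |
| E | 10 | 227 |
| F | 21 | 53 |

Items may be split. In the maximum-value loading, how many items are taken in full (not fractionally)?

Sort by value per unit weight and fill in that order.
Ratios (sorted): C 23.27, E 22.70, B 16.25, A 7.20, F 2.52, D 2.08
take C (11 @ 256); take E (10 @ 227); take B (8 @ 130). Capacity used 29/29.
3 item(s) taken whole.

3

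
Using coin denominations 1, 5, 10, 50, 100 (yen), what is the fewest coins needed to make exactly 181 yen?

6

181 = 1×100 + 1×50 + 3×10 + 1×1
Total coins = 1 + 1 + 3 + 1 = 6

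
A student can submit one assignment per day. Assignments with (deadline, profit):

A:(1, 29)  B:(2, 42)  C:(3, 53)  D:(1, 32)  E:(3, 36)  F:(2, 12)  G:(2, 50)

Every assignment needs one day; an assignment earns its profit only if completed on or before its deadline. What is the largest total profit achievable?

By profit: C(d3,53), G(d2,50), B(d2,42), E(d3,36), D(d1,32), A(d1,29), F(d2,12)
C→slot 3; G→slot 2; B→slot 1; E skipped; D skipped; A skipped; F skipped.
Profit = 42 + 50 + 53 = 145

145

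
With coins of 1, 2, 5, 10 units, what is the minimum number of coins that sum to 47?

6

Greedy: take as many of the largest coin as possible, then repeat with the remainder.
47 − 4×10→7 − 1×5→2 − 1×2→0
Total coins = 4 + 1 + 1 = 6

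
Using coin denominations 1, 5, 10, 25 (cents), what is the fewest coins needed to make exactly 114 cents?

9

114 = 4×25 + 1×10 + 4×1
Total coins = 4 + 1 + 4 = 9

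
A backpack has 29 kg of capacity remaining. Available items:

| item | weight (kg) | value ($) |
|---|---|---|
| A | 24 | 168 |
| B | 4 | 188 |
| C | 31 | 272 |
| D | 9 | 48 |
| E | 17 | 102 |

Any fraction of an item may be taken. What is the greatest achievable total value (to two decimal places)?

Sort by value per unit weight and fill in that order.
Order: B (188/4=47.00) > C (272/31=8.77) > A (168/24=7.00) > E (102/17=6.00) > D (48/9=5.33)
Fill: take B (4 @ 188) → take 25/31 of C → 219.35; 29/29 used.
Total value = 407.35

407.35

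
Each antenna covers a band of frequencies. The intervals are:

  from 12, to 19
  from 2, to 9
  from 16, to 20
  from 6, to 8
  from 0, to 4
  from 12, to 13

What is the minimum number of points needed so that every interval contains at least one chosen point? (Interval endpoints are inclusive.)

Sort by right endpoint; whenever an interval is uncovered, place a point at its right end.
Sorted: [0,4] [6,8] [2,9] [12,13] [12,19] [16,20]
{[0,4]} hit by 4; {[6,8],[2,9]} hit by 8; {[12,13],[12,19]} hit by 13; {[16,20]} hit by 20.
Points: 4, 8, 13, 20 (4 total).

4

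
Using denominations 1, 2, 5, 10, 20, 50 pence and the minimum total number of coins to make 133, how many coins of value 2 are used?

1

133 = 2×50 + 1×20 + 1×10 + 1×2 + 1×1
Count of 2: 1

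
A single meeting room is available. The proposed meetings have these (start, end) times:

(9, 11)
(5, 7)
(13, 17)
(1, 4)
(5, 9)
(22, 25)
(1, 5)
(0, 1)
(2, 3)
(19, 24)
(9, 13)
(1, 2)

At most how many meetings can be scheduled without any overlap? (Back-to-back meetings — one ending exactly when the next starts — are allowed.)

Sort by end time and greedily take each interval whose start is ≥ the last chosen end.
By end time: (0,1), (1,2), (2,3), (1,4), (1,5), (5,7), (5,9), (9,11), (9,13), (13,17), (19,24), (22,25).
Pick (0,1); next start ≥ 1 → (1,2); next start ≥ 2 → (2,3); next start ≥ 3 → (5,7); next start ≥ 7 → (9,11); next start ≥ 11 → (13,17); next start ≥ 17 → (19,24).
Selected 7 meetings.

7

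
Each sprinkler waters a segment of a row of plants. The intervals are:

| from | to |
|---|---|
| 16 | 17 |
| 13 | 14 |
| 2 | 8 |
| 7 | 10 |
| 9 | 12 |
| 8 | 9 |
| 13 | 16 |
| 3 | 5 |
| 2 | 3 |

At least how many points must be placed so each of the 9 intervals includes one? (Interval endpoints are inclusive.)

Sorted: [2,3] [3,5] [2,8] [8,9] [7,10] [9,12] [13,14] [13,16] [16,17]
{[2,3],[3,5],[2,8]} hit by 3; {[8,9],[7,10],[9,12]} hit by 9; {[13,14],[13,16]} hit by 14; {[16,17]} hit by 17.
Points: 3, 9, 14, 17 (4 total).

4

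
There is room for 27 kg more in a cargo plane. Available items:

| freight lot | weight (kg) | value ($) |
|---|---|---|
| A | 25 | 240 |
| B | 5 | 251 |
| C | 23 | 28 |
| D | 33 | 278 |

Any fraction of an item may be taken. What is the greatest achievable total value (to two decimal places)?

Sort by value per unit weight and fill in that order.
Ratios (sorted): B 50.20, A 9.60, D 8.42, C 1.22
take B (5 @ 251); take 22/25 of A → 211.20. Capacity used 27/27.
Total value = 462.20

462.20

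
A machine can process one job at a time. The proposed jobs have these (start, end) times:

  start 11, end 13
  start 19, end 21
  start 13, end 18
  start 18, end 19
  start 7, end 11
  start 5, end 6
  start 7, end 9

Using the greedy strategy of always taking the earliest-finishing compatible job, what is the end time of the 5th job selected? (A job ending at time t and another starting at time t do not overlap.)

19

Sort by end time and greedily take each interval whose start is ≥ the last chosen end.
By end time: (5,6), (7,9), (7,11), (11,13), (13,18), (18,19), (19,21).
Pick (5,6); next start ≥ 6 → (7,9); next start ≥ 9 → (11,13); next start ≥ 13 → (13,18); next start ≥ 18 → (18,19); next start ≥ 19 → (19,21).
Selected: (5,6) (7,9) (11,13) (13,18) (18,19) (19,21)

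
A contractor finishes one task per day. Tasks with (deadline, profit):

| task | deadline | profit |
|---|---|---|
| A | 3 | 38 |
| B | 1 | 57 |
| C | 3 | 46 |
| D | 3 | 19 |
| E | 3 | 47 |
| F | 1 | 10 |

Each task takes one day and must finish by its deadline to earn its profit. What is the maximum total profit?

Profit order: B=57 E=47 C=46 A=38 D=19 F=10
Assign: B→slot 1, E→slot 3, C→slot 2, A skipped, D skipped, F skipped.
Slots: [1:B] [2:C] [3:E]
Profit = 57 + 46 + 47 = 150

150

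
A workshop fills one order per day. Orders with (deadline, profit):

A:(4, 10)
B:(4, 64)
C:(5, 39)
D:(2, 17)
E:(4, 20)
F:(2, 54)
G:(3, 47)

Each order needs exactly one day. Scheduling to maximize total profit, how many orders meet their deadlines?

5

Sort by profit descending; place each in the latest free slot ≤ its deadline.
By profit: B(d4,64), F(d2,54), G(d3,47), C(d5,39), E(d4,20), D(d2,17), A(d4,10)
B→slot 4; F→slot 2; G→slot 3; C→slot 5; E→slot 1; D skipped; A skipped.
5 of 7 scheduled.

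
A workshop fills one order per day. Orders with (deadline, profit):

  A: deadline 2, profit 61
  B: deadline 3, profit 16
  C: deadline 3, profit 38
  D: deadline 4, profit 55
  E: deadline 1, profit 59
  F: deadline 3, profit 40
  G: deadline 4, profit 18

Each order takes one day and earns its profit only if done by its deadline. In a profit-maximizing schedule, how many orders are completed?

Profit order: A=61 E=59 D=55 F=40 C=38 G=18 B=16
Assign: A→slot 2, E→slot 1, D→slot 4, F→slot 3, C skipped, G skipped, B skipped.
Slots: [1:E] [2:A] [3:F] [4:D]
4 of 7 scheduled.

4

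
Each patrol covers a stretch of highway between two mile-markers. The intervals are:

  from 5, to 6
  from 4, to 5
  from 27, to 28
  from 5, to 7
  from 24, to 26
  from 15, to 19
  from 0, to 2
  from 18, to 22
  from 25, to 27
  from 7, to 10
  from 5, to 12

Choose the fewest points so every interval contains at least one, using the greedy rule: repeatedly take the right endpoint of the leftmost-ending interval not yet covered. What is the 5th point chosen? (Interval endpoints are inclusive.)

Process intervals by earliest right end; each time one isn't hit yet, stab at its right endpoint.
Sorted: [0,2] [4,5] [5,6] [5,7] [7,10] [5,12] [15,19] [18,22] [24,26] [25,27] [27,28]
{[0,2]} hit by 2; {[4,5],[5,6],[5,7]} hit by 5; {[7,10],[5,12]} hit by 10; {[15,19],[18,22]} hit by 19; {[24,26],[25,27]} hit by 26; {[27,28]} hit by 28.
Points: 2, 5, 10, 19, 26, 28 (6 total).

26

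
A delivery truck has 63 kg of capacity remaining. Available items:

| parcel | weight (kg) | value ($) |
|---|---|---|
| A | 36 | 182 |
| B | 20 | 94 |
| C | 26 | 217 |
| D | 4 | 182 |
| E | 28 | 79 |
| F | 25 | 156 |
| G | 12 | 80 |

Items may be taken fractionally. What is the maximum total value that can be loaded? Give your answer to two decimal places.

610.04

Ratios (sorted): D 45.50, C 8.35, G 6.67, F 6.24, A 5.06, B 4.70, E 2.82
take D (4 @ 182); take C (26 @ 217); take G (12 @ 80); take 21/25 of F → 131.04. Capacity used 63/63.
Total value = 610.04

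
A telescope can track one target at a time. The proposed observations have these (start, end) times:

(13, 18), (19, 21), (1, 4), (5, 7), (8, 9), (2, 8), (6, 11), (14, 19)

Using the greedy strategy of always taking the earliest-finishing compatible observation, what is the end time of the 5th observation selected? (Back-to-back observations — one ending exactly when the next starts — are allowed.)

By end time: (1,4), (5,7), (2,8), (8,9), (6,11), (13,18), (14,19), (19,21).
Pick (1,4); next start ≥ 4 → (5,7); next start ≥ 7 → (8,9); next start ≥ 9 → (13,18); next start ≥ 18 → (19,21).
Selected: (1,4) (5,7) (8,9) (13,18) (19,21)

21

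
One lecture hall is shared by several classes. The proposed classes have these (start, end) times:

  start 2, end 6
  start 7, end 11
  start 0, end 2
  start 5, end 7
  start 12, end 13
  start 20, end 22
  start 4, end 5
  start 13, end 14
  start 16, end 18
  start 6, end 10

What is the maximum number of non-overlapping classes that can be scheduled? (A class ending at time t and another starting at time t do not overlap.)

Greedy by earliest finish: after sorting by end time, pick each interval compatible with the last pick.
By end time: (0,2), (4,5), (2,6), (5,7), (6,10), (7,11), (12,13), (13,14), (16,18), (20,22).
Pick (0,2); next start ≥ 2 → (4,5); next start ≥ 5 → (5,7); next start ≥ 7 → (7,11); next start ≥ 11 → (12,13); next start ≥ 13 → (13,14); next start ≥ 14 → (16,18); next start ≥ 18 → (20,22).
Selected 8 classes.

8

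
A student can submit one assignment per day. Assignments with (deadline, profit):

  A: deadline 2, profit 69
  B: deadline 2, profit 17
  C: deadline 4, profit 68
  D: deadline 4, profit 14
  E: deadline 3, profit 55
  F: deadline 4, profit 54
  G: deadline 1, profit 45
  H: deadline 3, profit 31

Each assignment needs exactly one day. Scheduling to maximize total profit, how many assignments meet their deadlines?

Sort by profit descending; place each in the latest free slot ≤ its deadline.
By profit: A(d2,69), C(d4,68), E(d3,55), F(d4,54), G(d1,45), H(d3,31), B(d2,17), D(d4,14)
A→slot 2; C→slot 4; E→slot 3; F→slot 1; G skipped; H skipped; B skipped; D skipped.
4 of 8 scheduled.

4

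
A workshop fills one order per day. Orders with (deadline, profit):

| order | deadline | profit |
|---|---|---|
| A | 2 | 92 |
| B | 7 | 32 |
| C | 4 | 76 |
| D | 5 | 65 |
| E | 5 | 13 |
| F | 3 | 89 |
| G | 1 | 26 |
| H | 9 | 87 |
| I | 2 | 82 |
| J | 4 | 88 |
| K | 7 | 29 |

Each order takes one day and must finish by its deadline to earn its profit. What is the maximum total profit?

564

Take jobs in profit order; each goes to the latest open slot no later than its deadline.
By profit: A(d2,92), F(d3,89), J(d4,88), H(d9,87), I(d2,82), C(d4,76), D(d5,65), B(d7,32), K(d7,29), G(d1,26), E(d5,13)
A→slot 2; F→slot 3; J→slot 4; H→slot 9; I→slot 1; C skipped; D→slot 5; B→slot 7; K→slot 6; G skipped; E skipped.
Profit = 82 + 92 + 89 + 88 + 65 + 29 + 32 + 87 = 564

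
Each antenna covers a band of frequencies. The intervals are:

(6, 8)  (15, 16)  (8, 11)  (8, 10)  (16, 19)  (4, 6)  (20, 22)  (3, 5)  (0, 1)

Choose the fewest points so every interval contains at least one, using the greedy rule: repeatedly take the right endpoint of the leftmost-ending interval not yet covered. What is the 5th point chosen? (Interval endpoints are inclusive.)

22

Sort by right endpoint; whenever an interval is uncovered, place a point at its right end.
By right end: [0,1]  [3,5]  [4,6]  [6,8]  [8,10]  [8,11]  [15,16]  [16,19]  [20,22]
[0,1] uncovered → point at 1; [3,5] uncovered → point at 5; [6,8] uncovered → point at 8; [15,16] uncovered → point at 16; [20,22] uncovered → point at 22.
Points: 1, 5, 8, 16, 22 (5 total).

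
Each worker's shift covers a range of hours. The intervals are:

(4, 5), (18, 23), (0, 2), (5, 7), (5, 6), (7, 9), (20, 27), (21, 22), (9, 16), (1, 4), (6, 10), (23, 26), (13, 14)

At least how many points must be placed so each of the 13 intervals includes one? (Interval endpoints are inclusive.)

Sorted: [0,2] [1,4] [4,5] [5,6] [5,7] [7,9] [6,10] [13,14] [9,16] [21,22] [18,23] [23,26] [20,27]
{[0,2],[1,4]} hit by 2; {[4,5],[5,6],[5,7]} hit by 5; {[7,9],[6,10]} hit by 9; {[13,14],[9,16]} hit by 14; {[21,22],[18,23]} hit by 22; {[23,26],[20,27]} hit by 26.
Points: 2, 5, 9, 14, 22, 26 (6 total).

6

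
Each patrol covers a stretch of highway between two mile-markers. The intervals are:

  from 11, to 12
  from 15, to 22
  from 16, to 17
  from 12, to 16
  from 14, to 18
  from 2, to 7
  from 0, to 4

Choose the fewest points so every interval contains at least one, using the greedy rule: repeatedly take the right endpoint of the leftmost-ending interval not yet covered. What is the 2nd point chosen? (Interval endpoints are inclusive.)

12

Process intervals by earliest right end; each time one isn't hit yet, stab at its right endpoint.
Sorted: [0,4] [2,7] [11,12] [12,16] [16,17] [14,18] [15,22]
{[0,4],[2,7]} hit by 4; {[11,12],[12,16]} hit by 12; {[16,17],[14,18],[15,22]} hit by 17.
Points: 4, 12, 17 (3 total).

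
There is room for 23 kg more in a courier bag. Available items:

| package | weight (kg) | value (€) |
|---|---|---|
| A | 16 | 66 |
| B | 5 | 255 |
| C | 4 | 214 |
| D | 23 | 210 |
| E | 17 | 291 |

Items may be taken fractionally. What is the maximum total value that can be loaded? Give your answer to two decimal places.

Sort by value per unit weight and fill in that order.
Order: C (214/4=53.50) > B (255/5=51.00) > E (291/17=17.12) > D (210/23=9.13) > A (66/16=4.12)
Fill: take C (4 @ 214) → take B (5 @ 255) → take 14/17 of E → 239.65; 23/23 used.
Total value = 708.65

708.65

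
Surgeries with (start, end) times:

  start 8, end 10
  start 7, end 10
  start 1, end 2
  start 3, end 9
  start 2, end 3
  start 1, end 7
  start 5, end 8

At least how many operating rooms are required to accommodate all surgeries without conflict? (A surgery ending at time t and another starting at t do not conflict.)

The answer is the maximum number of intervals overlapping at any instant.
starts: [1, 1, 2, 3, 5, 7, 8]
ends:   [2, 3, 7, 8, 9, 10, 10]
s1→1 s1→2 e2→1 s2→2 e3→1 s3→2 s5→3  — peak 3.

3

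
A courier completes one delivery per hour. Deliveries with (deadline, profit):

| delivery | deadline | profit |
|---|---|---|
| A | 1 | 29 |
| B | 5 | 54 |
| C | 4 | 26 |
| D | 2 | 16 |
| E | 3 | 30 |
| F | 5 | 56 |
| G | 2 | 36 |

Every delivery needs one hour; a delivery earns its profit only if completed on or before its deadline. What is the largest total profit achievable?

Take jobs in profit order; each goes to the latest open slot no later than its deadline.
By profit: F(d5,56), B(d5,54), G(d2,36), E(d3,30), A(d1,29), C(d4,26), D(d2,16)
F→slot 5; B→slot 4; G→slot 2; E→slot 3; A→slot 1; C skipped; D skipped.
Profit = 29 + 36 + 30 + 54 + 56 = 205

205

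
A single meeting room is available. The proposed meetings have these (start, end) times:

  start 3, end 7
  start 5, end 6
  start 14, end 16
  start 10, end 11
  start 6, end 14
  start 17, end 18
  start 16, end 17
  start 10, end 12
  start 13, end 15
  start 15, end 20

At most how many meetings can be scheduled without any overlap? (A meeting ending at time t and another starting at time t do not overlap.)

By end time: (5,6), (3,7), (10,11), (10,12), (6,14), (13,15), (14,16), (16,17), (17,18), (15,20).
Pick (5,6); next start ≥ 6 → (10,11); next start ≥ 11 → (13,15); next start ≥ 15 → (16,17); next start ≥ 17 → (17,18).
Selected 5 meetings.

5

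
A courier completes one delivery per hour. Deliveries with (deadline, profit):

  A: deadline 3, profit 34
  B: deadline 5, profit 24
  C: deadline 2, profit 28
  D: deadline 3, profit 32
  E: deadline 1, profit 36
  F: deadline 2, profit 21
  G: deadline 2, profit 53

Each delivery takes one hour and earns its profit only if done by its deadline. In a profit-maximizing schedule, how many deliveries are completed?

Take jobs in profit order; each goes to the latest open slot no later than its deadline.
By profit: G(d2,53), E(d1,36), A(d3,34), D(d3,32), C(d2,28), B(d5,24), F(d2,21)
G→slot 2; E→slot 1; A→slot 3; D skipped; C skipped; B→slot 5; F skipped.
4 of 7 scheduled.

4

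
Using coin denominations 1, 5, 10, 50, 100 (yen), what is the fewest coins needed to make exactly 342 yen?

9

342 = 3×100 + 4×10 + 2×1
Total coins = 3 + 4 + 2 = 9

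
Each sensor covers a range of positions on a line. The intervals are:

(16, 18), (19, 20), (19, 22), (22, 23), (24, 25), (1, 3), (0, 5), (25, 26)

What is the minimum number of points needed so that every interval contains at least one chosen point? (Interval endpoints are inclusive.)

5

Process intervals by earliest right end; each time one isn't hit yet, stab at its right endpoint.
Sorted: [1,3] [0,5] [16,18] [19,20] [19,22] [22,23] [24,25] [25,26]
{[1,3],[0,5]} hit by 3; {[16,18]} hit by 18; {[19,20],[19,22]} hit by 20; {[22,23]} hit by 23; {[24,25],[25,26]} hit by 25.
Points: 3, 18, 20, 23, 25 (5 total).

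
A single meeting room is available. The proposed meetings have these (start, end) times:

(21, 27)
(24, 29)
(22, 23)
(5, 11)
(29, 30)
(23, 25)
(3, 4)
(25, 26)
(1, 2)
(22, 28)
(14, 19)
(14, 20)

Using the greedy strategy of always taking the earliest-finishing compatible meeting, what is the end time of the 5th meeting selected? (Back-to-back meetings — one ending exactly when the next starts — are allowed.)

23

Sort by end time and greedily take each interval whose start is ≥ the last chosen end.
Sorted by end: (1,2)  (3,4)  (5,11)  (14,19)  (14,20)  (22,23)  (23,25)  (25,26)  (21,27)  (22,28)  (24,29)  (29,30)
take (1,2); take (3,4); take (5,11); take (14,19); take (22,23); take (23,25); take (25,26); skip (22,28); take (29,30).
Selected: (1,2) (3,4) (5,11) (14,19) (22,23) (23,25) (25,26) (29,30)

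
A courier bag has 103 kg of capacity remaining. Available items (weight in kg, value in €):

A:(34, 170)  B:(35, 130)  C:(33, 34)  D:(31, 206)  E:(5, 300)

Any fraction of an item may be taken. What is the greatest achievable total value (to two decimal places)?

798.57

Order: E (300/5=60.00) > D (206/31=6.65) > A (170/34=5.00) > B (130/35=3.71) > C (34/33=1.03)
Fill: take E (5 @ 300) → take D (31 @ 206) → take A (34 @ 170) → take 33/35 of B → 122.57; 103/103 used.
Total value = 798.57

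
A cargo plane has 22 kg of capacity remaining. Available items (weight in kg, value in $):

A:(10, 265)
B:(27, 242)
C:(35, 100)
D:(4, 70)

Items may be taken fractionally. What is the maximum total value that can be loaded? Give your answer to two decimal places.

Greedy by value/weight ratio, highest first.
Order: A (265/10=26.50) > D (70/4=17.50) > B (242/27=8.96) > C (100/35=2.86)
Fill: take A (10 @ 265) → take D (4 @ 70) → take 8/27 of B → 71.70; 22/22 used.
Total value = 406.70

406.70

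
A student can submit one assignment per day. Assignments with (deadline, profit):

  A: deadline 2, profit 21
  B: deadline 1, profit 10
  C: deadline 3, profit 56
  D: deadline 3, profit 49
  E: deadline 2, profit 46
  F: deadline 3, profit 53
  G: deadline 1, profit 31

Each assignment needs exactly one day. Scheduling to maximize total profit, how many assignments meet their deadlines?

Take jobs in profit order; each goes to the latest open slot no later than its deadline.
Profit order: C=56 F=53 D=49 E=46 G=31 A=21 B=10
Assign: C→slot 3, F→slot 2, D→slot 1, E skipped, G skipped, A skipped, B skipped.
Slots: [1:D] [2:F] [3:C]
3 of 7 scheduled.

3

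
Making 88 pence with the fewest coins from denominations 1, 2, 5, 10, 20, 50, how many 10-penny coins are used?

88 = 1×50 + 1×20 + 1×10 + 1×5 + 1×2 + 1×1
Count of 10: 1

1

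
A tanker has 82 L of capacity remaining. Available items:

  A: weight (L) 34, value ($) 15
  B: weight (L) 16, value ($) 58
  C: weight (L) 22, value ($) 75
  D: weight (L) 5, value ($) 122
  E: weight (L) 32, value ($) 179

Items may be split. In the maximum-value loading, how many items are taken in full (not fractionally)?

4

Sort by value per unit weight and fill in that order.
Ratios (sorted): D 24.40, E 5.59, B 3.62, C 3.41, A 0.44
take D (5 @ 122); take E (32 @ 179); take B (16 @ 58); take C (22 @ 75); take 7/34 of A → 3.09. Capacity used 82/82.
4 item(s) taken whole; one partial (take 7/34 of A).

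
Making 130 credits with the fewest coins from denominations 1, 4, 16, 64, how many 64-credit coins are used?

Greedy: take as many of the largest coin as possible, then repeat with the remainder.
130 = 2×64 + 2×1
Count of 64: 2

2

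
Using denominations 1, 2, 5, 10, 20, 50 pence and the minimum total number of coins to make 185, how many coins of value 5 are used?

1

185 = 3×50 + 1×20 + 1×10 + 1×5
Count of 5: 1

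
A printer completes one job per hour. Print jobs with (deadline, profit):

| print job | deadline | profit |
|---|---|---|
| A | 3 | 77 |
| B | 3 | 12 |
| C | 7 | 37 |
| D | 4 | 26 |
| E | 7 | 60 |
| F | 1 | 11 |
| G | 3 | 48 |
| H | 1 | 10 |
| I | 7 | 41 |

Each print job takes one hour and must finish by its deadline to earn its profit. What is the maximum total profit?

301

Profit order: A=77 E=60 G=48 I=41 C=37 D=26 B=12 F=11 H=10
Assign: A→slot 3, E→slot 7, G→slot 2, I→slot 6, C→slot 5, D→slot 4, B→slot 1, F skipped, H skipped.
Slots: [1:B] [2:G] [3:A] [4:D] [5:C] [6:I] [7:E]
Profit = 12 + 48 + 77 + 26 + 37 + 41 + 60 = 301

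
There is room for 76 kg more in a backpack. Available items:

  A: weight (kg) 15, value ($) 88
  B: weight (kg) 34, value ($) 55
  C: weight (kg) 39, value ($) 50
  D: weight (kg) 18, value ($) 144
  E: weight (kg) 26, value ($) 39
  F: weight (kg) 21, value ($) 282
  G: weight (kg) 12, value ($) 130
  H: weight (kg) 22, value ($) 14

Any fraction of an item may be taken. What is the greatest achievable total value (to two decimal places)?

Greedy by value/weight ratio, highest first.
Order: F (282/21=13.43) > G (130/12=10.83) > D (144/18=8.00) > A (88/15=5.87) > B (55/34=1.62) > E (39/26=1.50) > C (50/39=1.28) > H (14/22=0.64)
Fill: take F (21 @ 282) → take G (12 @ 130) → take D (18 @ 144) → take A (15 @ 88) → take 10/34 of B → 16.18; 76/76 used.
Total value = 660.18

660.18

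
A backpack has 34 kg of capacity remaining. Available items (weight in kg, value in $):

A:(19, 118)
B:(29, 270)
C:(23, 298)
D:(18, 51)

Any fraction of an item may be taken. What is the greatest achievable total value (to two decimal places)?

Sort by value per unit weight and fill in that order.
Order: C (298/23=12.96) > B (270/29=9.31) > A (118/19=6.21) > D (51/18=2.83)
Fill: take C (23 @ 298) → take 11/29 of B → 102.41; 34/34 used.
Total value = 400.41

400.41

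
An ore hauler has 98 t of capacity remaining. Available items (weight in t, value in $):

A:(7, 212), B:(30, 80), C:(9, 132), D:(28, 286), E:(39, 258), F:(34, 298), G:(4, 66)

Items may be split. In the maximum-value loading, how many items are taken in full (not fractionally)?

5

Greedy by value/weight ratio, highest first.
Order: A (212/7=30.29) > G (66/4=16.50) > C (132/9=14.67) > D (286/28=10.21) > F (298/34=8.76) > E (258/39=6.62) > B (80/30=2.67)
Fill: take A (7 @ 212) → take G (4 @ 66) → take C (9 @ 132) → take D (28 @ 286) → take F (34 @ 298) → take 16/39 of E → 105.85; 98/98 used.
5 item(s) taken whole; one partial (take 16/39 of E).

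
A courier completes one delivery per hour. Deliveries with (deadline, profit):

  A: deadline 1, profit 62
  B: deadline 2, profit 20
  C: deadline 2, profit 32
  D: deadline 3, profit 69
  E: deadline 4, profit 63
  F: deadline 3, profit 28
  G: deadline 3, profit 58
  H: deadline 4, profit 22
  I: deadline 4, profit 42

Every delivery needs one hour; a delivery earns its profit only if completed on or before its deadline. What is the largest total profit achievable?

Take jobs in profit order; each goes to the latest open slot no later than its deadline.
By profit: D(d3,69), E(d4,63), A(d1,62), G(d3,58), I(d4,42), C(d2,32), F(d3,28), H(d4,22), B(d2,20)
D→slot 3; E→slot 4; A→slot 1; G→slot 2; I skipped; C skipped; F skipped; H skipped; B skipped.
Profit = 62 + 58 + 69 + 63 = 252

252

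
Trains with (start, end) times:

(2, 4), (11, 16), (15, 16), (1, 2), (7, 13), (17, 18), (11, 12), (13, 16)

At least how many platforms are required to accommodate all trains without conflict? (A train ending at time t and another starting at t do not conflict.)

Events (time:±→running): 1:+→1 2:-→0 2:+→1 4:-→0 7:+→1 11:+→2 11:+→3 … peak 3.

3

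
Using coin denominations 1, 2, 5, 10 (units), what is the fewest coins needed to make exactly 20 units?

2

20 = 2×10
Total coins = 2 = 2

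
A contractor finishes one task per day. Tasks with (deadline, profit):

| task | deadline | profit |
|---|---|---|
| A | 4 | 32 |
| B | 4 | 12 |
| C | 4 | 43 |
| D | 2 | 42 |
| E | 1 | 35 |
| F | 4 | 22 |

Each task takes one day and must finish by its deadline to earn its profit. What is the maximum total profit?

Sort by profit descending; place each in the latest free slot ≤ its deadline.
Profit order: C=43 D=42 E=35 A=32 F=22 B=12
Assign: C→slot 4, D→slot 2, E→slot 1, A→slot 3, F skipped, B skipped.
Slots: [1:E] [2:D] [3:A] [4:C]
Profit = 35 + 42 + 32 + 43 = 152

152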